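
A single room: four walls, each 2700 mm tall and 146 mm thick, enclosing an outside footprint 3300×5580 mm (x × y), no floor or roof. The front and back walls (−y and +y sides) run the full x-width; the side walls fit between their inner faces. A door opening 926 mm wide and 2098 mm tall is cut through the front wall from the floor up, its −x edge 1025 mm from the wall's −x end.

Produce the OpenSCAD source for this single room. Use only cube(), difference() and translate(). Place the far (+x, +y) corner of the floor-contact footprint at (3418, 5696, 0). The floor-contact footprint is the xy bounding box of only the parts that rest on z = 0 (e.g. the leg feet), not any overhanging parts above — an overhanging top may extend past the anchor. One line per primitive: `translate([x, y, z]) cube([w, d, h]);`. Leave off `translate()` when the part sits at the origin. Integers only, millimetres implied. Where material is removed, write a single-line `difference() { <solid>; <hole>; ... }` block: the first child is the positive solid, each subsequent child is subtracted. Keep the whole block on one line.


difference() { translate([118, 116, 0]) cube([3300, 146, 2700]); translate([1143, 116, 0]) cube([926, 146, 2098]); }
translate([118, 5550, 0]) cube([3300, 146, 2700]);
translate([118, 262, 0]) cube([146, 5288, 2700]);
translate([3272, 262, 0]) cube([146, 5288, 2700]);


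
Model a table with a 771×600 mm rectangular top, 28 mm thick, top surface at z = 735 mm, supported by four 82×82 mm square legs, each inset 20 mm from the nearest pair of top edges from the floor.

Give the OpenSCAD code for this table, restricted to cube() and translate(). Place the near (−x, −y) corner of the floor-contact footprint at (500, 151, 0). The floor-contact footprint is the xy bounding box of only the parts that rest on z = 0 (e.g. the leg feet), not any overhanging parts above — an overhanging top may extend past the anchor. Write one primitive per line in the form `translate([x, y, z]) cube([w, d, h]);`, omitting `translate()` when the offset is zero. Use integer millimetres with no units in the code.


translate([480, 131, 707]) cube([771, 600, 28]);
translate([500, 151, 0]) cube([82, 82, 707]);
translate([1149, 151, 0]) cube([82, 82, 707]);
translate([500, 629, 0]) cube([82, 82, 707]);
translate([1149, 629, 0]) cube([82, 82, 707]);


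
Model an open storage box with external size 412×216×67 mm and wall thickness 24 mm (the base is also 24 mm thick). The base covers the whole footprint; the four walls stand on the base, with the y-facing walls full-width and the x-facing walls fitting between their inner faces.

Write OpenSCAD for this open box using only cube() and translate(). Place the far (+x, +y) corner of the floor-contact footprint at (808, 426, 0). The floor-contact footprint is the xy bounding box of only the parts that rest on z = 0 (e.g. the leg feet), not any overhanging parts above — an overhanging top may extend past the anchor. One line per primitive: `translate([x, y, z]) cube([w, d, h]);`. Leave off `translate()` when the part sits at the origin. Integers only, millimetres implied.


translate([396, 210, 0]) cube([412, 216, 24]);
translate([396, 210, 24]) cube([412, 24, 43]);
translate([396, 402, 24]) cube([412, 24, 43]);
translate([396, 234, 24]) cube([24, 168, 43]);
translate([784, 234, 24]) cube([24, 168, 43]);


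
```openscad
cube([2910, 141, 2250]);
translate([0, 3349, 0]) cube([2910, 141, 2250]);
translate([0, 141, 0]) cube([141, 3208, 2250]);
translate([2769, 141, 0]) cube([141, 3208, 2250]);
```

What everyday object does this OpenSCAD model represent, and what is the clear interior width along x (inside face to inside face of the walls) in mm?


A house (or room) frame. The interior width is 2628 mm.

Four 2250 mm walls enclosing a rectangle with no floor or roof — a room or house frame. Outside width is 2910 mm and wall thickness is 141 mm, so the interior width is 2910 − 2 × 141 = 2628 mm.


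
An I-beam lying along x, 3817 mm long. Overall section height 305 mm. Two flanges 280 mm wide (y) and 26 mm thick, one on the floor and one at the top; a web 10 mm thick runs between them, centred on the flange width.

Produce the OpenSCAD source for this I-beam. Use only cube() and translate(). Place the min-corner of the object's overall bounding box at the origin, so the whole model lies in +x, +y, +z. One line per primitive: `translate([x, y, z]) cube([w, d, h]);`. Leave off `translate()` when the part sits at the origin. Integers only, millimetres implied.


cube([3817, 280, 26]);
translate([0, 135, 26]) cube([3817, 10, 253]);
translate([0, 0, 279]) cube([3817, 280, 26]);


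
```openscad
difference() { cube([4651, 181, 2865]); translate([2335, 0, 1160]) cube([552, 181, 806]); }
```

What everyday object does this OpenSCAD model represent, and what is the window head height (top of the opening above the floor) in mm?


A wall with a window opening. The window head height is 1966 mm.

A wall with a rectangular opening subtracted — a window. Sill at z = 1160, opening 806 mm tall, so the head is at 1160 + 806 = 1966 mm.


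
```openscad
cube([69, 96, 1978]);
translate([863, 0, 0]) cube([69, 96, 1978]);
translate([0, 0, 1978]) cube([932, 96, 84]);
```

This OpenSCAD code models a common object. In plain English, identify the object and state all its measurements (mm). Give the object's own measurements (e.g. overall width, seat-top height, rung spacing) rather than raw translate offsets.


A door frame. The clear opening is 794 mm wide and 1978 mm high. Two 69 mm wide jambs, 96 mm deep, stand either side of the opening from the floor to the top of the opening. A 84 mm thick head sits across the top of both jambs, spanning the full outside width of the frame.


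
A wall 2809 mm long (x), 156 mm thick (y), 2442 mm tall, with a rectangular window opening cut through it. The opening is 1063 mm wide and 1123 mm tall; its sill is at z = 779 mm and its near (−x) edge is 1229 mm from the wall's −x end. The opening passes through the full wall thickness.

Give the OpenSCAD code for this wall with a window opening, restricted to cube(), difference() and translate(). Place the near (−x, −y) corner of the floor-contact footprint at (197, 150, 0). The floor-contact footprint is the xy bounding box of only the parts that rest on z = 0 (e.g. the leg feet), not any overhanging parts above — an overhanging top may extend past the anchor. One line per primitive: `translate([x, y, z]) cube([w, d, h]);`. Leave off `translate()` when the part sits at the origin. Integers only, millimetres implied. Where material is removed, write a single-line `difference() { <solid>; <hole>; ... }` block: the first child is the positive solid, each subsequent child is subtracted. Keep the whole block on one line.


difference() { translate([197, 150, 0]) cube([2809, 156, 2442]); translate([1426, 150, 779]) cube([1063, 156, 1123]); }


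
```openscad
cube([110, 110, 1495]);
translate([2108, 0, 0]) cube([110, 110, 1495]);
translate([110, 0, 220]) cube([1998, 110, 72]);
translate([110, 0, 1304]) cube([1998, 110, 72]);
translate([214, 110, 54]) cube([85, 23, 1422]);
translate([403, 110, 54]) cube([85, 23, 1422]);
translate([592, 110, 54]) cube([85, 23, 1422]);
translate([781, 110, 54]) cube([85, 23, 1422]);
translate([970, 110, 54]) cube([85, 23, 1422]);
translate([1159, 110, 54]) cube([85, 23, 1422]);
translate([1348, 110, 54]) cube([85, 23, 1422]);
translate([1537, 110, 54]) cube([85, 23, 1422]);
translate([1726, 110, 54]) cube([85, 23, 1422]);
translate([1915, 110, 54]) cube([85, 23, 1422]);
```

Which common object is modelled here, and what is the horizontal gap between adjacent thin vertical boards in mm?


A fence section. The picket gap is 104 mm.

Two posts, two rails, 10 pickets — a fence section. Span 1998 mm holds 10 pickets of 85 mm with 11 equal gaps: ⌊(1998 − 10·85) / 11⌋ = 104 mm.


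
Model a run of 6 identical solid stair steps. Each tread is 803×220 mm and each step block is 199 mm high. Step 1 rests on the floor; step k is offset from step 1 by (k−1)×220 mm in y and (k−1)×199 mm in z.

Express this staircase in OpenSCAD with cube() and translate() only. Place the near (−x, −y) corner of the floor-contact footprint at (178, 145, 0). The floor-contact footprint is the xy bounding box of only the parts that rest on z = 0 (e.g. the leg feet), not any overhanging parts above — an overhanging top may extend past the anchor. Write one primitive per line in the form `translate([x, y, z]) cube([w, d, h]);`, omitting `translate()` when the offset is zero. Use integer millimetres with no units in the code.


translate([178, 145, 0]) cube([803, 220, 199]);
translate([178, 365, 199]) cube([803, 220, 199]);
translate([178, 585, 398]) cube([803, 220, 199]);
translate([178, 805, 597]) cube([803, 220, 199]);
translate([178, 1025, 796]) cube([803, 220, 199]);
translate([178, 1245, 995]) cube([803, 220, 199]);


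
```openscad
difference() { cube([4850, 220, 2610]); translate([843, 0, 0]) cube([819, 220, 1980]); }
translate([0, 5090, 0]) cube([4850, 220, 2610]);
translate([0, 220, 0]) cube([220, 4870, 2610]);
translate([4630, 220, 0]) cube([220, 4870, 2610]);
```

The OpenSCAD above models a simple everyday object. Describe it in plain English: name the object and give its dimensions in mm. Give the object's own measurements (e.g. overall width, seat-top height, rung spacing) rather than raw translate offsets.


A single room: four walls, each 2610 mm tall and 220 mm thick, enclosing an outside footprint 4850×5310 mm (x × y), no floor or roof. The front and back walls (−y and +y sides) run the full x-width; the side walls fit between their inner faces. A door opening 819 mm wide and 1980 mm tall is cut through the front wall from the floor up, its −x edge 843 mm from the wall's −x end.


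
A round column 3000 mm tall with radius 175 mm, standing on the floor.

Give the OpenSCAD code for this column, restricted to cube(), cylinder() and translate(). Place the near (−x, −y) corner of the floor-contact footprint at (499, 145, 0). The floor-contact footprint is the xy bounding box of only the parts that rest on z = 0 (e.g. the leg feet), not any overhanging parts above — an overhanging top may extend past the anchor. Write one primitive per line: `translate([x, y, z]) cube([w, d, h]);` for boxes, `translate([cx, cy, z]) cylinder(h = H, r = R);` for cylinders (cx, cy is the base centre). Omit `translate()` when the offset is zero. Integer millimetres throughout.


translate([674, 320, 0]) cylinder(h = 3000, r = 175);


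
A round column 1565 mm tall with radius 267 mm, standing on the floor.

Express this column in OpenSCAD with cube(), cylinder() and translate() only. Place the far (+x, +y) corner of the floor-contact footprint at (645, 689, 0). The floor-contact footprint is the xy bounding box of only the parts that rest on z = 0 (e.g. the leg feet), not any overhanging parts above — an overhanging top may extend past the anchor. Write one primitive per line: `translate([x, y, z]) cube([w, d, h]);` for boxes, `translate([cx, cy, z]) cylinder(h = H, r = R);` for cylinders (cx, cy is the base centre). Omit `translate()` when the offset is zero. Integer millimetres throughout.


translate([378, 422, 0]) cylinder(h = 1565, r = 267);


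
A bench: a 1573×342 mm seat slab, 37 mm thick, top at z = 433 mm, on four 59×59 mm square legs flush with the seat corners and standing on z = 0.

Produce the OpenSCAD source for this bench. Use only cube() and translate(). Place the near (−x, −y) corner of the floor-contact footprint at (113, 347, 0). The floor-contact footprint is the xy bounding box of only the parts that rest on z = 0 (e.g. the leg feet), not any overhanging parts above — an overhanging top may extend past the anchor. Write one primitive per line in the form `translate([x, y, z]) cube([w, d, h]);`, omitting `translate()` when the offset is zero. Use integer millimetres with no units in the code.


translate([113, 347, 396]) cube([1573, 342, 37]);
translate([113, 347, 0]) cube([59, 59, 396]);
translate([113, 630, 0]) cube([59, 59, 396]);
translate([1627, 347, 0]) cube([59, 59, 396]);
translate([1627, 630, 0]) cube([59, 59, 396]);


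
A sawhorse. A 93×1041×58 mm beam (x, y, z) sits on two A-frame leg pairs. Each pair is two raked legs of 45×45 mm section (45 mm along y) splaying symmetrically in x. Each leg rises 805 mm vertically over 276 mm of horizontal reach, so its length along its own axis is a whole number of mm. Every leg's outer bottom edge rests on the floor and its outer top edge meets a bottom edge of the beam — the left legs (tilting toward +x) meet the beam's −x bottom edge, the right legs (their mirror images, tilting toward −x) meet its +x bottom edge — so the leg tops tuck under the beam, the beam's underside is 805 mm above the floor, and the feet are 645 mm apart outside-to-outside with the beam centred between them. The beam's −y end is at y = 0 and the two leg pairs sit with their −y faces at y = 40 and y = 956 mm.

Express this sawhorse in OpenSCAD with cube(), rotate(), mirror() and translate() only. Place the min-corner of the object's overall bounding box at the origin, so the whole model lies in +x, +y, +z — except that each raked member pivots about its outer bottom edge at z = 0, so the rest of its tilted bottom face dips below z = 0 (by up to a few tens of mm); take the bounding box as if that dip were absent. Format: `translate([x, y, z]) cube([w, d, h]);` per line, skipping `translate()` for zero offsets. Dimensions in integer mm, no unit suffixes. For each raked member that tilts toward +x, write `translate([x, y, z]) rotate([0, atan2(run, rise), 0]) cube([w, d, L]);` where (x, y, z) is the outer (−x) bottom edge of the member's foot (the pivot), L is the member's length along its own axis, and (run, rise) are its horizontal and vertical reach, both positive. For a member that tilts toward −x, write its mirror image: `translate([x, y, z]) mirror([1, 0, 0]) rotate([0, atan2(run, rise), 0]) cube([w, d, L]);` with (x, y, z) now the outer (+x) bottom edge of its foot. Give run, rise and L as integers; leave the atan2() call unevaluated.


// leg length = √(276² + 805²) = 851
// right-leg outer foot x = 2·276 + 93 = 645
// beam min-corner = (276, 0, 805)
translate([276, 0, 805]) cube([93, 1041, 58]);
translate([0, 40, 0]) rotate([0, atan2(276, 805), 0]) cube([45, 45, 851]);
translate([645, 40, 0]) mirror([1, 0, 0]) rotate([0, atan2(276, 805), 0]) cube([45, 45, 851]);
translate([0, 956, 0]) rotate([0, atan2(276, 805), 0]) cube([45, 45, 851]);
translate([645, 956, 0]) mirror([1, 0, 0]) rotate([0, atan2(276, 805), 0]) cube([45, 45, 851]);


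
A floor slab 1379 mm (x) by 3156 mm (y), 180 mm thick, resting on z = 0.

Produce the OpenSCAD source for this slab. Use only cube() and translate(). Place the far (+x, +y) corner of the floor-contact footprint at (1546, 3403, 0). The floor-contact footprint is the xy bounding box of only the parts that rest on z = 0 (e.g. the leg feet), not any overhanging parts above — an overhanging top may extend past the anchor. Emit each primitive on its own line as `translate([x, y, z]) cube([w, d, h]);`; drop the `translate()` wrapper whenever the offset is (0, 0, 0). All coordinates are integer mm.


translate([167, 247, 0]) cube([1379, 3156, 180]);


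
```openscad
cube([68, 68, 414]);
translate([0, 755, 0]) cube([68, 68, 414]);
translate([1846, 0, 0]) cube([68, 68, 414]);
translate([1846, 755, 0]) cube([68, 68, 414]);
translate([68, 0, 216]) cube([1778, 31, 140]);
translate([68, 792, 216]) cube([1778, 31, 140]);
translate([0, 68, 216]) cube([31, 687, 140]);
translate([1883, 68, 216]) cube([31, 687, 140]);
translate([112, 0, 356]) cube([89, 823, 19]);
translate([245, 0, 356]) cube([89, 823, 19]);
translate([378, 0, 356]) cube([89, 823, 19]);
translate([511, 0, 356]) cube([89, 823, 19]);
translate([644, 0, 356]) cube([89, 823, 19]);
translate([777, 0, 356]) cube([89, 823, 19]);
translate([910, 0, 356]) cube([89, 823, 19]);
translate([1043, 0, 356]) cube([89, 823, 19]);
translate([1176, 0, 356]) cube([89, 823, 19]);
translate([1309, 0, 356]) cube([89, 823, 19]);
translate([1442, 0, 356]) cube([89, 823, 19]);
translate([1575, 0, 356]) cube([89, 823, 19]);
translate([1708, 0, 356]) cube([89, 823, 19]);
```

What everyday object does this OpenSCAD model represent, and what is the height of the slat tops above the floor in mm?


A bed frame. The slat-top height is 375 mm.

Four posts, four rails, and a row of slats — a bed frame. Slats sit on the rails at z = 216 + 140 = 356; with slat thickness 19, the top is 375 mm.


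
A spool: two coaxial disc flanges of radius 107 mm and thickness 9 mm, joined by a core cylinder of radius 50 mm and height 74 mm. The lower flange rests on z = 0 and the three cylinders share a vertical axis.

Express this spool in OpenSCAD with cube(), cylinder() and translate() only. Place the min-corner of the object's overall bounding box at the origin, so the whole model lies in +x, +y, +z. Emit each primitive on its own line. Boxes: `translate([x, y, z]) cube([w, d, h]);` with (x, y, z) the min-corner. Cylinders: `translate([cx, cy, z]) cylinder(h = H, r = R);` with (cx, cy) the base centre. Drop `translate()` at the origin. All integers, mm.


translate([107, 107, 0]) cylinder(h = 9, r = 107);
translate([107, 107, 9]) cylinder(h = 74, r = 50);
translate([107, 107, 83]) cylinder(h = 9, r = 107);


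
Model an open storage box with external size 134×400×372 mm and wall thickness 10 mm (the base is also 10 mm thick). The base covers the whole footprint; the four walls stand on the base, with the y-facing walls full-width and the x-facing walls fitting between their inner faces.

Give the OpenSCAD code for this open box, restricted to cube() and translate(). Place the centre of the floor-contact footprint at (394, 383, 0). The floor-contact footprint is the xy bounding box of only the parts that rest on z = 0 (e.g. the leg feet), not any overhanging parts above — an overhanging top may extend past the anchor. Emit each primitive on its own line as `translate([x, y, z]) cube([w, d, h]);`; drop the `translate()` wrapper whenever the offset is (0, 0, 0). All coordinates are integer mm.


translate([327, 183, 0]) cube([134, 400, 10]);
translate([327, 183, 10]) cube([134, 10, 362]);
translate([327, 573, 10]) cube([134, 10, 362]);
translate([327, 193, 10]) cube([10, 380, 362]);
translate([451, 193, 10]) cube([10, 380, 362]);


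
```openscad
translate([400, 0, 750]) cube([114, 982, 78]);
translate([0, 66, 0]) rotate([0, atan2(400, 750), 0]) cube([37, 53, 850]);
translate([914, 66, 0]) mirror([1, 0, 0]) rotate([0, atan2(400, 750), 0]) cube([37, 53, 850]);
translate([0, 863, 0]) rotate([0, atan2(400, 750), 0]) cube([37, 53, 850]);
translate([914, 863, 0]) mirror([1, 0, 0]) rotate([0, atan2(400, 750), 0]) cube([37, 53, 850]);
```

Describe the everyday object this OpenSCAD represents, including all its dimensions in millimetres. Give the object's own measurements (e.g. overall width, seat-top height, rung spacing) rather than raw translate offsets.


A sawhorse. A 114×982×78 mm beam (x, y, z) sits on two A-frame leg pairs. Each pair is two raked legs of 37×53 mm section (53 mm along y) splaying symmetrically in x. Each leg rises 750 mm vertically over 400 mm of horizontal reach and is 850 mm long along its own axis. Every leg's outer bottom edge rests on the floor and its outer top edge meets a bottom edge of the beam — the left legs (tilting toward +x) meet the beam's −x bottom edge, the right legs (their mirror images, tilting toward −x) meet its +x bottom edge — so the leg tops tuck under the beam, the beam's underside is 750 mm above the floor, and the feet are 914 mm apart outside-to-outside with the beam centred between them. The two leg pairs are set in 66 mm from either end of the beam.


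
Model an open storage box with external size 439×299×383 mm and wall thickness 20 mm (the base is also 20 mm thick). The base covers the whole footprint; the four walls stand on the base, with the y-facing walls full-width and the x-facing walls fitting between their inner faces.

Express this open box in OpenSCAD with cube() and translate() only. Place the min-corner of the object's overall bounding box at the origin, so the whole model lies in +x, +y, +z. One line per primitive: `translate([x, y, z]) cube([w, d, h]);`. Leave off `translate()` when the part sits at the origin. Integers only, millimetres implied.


cube([439, 299, 20]);
translate([0, 0, 20]) cube([439, 20, 363]);
translate([0, 279, 20]) cube([439, 20, 363]);
translate([0, 20, 20]) cube([20, 259, 363]);
translate([419, 20, 20]) cube([20, 259, 363]);


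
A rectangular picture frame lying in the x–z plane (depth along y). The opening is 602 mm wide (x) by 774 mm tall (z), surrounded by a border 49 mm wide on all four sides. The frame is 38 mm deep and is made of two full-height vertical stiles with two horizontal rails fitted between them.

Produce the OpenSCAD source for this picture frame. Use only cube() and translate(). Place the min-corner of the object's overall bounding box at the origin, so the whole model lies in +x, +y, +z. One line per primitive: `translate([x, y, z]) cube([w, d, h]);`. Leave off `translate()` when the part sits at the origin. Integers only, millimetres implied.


cube([49, 38, 872]);
translate([651, 0, 0]) cube([49, 38, 872]);
translate([49, 0, 0]) cube([602, 38, 49]);
translate([49, 0, 823]) cube([602, 38, 49]);


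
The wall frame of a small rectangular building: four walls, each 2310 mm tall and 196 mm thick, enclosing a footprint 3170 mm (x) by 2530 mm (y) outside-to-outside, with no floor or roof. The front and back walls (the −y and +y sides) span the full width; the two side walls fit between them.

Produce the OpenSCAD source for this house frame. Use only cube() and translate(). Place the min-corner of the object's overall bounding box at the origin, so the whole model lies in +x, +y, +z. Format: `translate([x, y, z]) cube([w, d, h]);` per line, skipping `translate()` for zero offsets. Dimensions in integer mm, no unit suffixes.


cube([3170, 196, 2310]);
translate([0, 2334, 0]) cube([3170, 196, 2310]);
translate([0, 196, 0]) cube([196, 2138, 2310]);
translate([2974, 196, 0]) cube([196, 2138, 2310]);


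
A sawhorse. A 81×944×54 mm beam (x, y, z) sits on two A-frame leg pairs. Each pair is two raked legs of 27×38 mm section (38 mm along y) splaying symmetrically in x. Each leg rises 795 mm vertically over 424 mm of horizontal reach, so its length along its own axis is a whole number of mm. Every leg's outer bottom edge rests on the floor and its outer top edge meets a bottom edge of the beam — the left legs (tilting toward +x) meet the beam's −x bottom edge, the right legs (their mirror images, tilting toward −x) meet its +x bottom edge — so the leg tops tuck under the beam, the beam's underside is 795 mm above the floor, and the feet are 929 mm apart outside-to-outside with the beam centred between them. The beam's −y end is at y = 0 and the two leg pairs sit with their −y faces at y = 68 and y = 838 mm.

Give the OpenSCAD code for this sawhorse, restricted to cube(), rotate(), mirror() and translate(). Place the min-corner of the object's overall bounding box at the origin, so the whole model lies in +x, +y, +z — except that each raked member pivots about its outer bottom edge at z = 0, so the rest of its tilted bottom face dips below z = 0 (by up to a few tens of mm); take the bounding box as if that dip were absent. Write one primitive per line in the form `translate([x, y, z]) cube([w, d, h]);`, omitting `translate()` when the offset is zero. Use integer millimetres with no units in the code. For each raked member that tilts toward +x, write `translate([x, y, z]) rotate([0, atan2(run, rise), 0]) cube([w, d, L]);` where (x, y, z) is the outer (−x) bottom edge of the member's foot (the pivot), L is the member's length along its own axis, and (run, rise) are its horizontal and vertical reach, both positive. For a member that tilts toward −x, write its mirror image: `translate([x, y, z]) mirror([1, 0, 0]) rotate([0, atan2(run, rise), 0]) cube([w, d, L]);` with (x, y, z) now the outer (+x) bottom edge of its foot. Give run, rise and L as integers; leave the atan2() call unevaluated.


translate([424, 0, 795]) cube([81, 944, 54]);
translate([0, 68, 0]) rotate([0, atan2(424, 795), 0]) cube([27, 38, 901]);
translate([929, 68, 0]) mirror([1, 0, 0]) rotate([0, atan2(424, 795), 0]) cube([27, 38, 901]);
translate([0, 838, 0]) rotate([0, atan2(424, 795), 0]) cube([27, 38, 901]);
translate([929, 838, 0]) mirror([1, 0, 0]) rotate([0, atan2(424, 795), 0]) cube([27, 38, 901]);


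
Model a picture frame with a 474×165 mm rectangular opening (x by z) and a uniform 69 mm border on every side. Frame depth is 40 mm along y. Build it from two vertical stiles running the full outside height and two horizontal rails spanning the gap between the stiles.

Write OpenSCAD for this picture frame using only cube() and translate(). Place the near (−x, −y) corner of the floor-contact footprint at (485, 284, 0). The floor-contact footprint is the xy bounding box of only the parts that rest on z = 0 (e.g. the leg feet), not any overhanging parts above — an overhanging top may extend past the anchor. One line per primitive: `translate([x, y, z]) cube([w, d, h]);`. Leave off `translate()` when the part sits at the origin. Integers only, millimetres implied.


translate([485, 284, 0]) cube([69, 40, 303]);
translate([1028, 284, 0]) cube([69, 40, 303]);
translate([554, 284, 0]) cube([474, 40, 69]);
translate([554, 284, 234]) cube([474, 40, 69]);


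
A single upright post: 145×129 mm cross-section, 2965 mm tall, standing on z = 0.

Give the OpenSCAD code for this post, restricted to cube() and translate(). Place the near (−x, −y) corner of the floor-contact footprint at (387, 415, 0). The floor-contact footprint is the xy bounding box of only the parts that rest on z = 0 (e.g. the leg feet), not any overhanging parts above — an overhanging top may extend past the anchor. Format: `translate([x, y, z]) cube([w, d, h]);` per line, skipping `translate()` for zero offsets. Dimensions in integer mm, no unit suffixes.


translate([387, 415, 0]) cube([145, 129, 2965]);


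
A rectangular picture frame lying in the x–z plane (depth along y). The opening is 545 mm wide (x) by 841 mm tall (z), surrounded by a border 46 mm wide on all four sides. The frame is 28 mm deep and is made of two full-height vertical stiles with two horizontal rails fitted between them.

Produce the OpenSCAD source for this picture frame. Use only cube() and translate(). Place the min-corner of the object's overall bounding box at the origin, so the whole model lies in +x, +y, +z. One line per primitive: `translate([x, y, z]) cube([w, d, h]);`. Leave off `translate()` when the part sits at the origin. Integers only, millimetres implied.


cube([46, 28, 933]);
translate([591, 0, 0]) cube([46, 28, 933]);
translate([46, 0, 0]) cube([545, 28, 46]);
translate([46, 0, 887]) cube([545, 28, 46]);


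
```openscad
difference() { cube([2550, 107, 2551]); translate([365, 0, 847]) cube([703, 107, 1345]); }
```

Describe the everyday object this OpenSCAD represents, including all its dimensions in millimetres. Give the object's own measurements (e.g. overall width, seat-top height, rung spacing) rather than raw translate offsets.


A wall 2550 mm long (x), 107 mm thick (y), 2551 mm tall, with a rectangular window opening cut through it. The opening is 703 mm wide and 1345 mm tall; its sill is at z = 847 mm and its near (−x) edge is 365 mm from the wall's −x end. The opening passes through the full wall thickness.


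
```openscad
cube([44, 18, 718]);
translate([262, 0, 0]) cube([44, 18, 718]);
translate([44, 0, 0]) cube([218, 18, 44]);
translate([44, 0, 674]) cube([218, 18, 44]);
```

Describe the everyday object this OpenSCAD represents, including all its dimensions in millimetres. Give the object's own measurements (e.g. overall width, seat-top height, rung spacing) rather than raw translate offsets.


A rectangular picture frame lying in the x–z plane (depth along y). The opening is 218 mm wide (x) by 630 mm tall (z), surrounded by a border 44 mm wide on all four sides. The frame is 18 mm deep and is made of two full-height vertical stiles with two horizontal rails fitted between them.


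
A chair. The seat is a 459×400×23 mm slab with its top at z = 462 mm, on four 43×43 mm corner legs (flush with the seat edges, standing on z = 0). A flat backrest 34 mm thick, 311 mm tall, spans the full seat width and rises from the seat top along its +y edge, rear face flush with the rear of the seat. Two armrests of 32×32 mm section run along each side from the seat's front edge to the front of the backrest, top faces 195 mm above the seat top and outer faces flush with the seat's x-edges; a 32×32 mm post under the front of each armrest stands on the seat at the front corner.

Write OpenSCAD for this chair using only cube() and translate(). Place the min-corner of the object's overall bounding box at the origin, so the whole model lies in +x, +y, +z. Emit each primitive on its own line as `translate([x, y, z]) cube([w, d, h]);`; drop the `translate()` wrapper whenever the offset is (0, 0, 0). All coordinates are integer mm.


// leg_h = 462 - 23 = 439
// arm post h = 195 - 32 = 163
translate([0, 0, 439]) cube([459, 400, 23]);
cube([43, 43, 439]);
translate([416, 0, 0]) cube([43, 43, 439]);
translate([0, 357, 0]) cube([43, 43, 439]);
translate([416, 357, 0]) cube([43, 43, 439]);
translate([0, 366, 462]) cube([459, 34, 311]);
translate([0, 0, 625]) cube([32, 366, 32]);
translate([427, 0, 625]) cube([32, 366, 32]);
translate([0, 0, 462]) cube([32, 32, 163]);
translate([427, 0, 462]) cube([32, 32, 163]);


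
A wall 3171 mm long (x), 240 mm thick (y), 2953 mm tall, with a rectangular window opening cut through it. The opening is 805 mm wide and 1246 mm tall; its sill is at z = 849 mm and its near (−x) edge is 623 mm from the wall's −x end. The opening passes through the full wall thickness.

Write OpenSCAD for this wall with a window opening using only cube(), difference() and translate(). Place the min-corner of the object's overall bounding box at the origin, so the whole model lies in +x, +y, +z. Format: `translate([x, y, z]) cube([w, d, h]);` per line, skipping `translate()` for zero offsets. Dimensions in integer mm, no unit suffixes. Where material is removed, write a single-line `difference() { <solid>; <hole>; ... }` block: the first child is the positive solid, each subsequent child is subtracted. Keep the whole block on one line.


difference() { cube([3171, 240, 2953]); translate([623, 0, 849]) cube([805, 240, 1246]); }


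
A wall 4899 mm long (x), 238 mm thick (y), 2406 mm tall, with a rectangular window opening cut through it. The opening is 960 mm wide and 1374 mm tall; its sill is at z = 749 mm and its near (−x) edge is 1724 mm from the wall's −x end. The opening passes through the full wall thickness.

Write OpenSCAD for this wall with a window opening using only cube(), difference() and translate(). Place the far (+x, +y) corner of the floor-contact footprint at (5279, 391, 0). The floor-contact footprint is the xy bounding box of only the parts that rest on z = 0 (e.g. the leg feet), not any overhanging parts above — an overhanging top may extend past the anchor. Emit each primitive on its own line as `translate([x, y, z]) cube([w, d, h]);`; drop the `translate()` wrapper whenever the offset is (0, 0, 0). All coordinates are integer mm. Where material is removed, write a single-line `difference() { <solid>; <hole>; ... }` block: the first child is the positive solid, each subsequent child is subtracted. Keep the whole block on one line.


difference() { translate([380, 153, 0]) cube([4899, 238, 2406]); translate([2104, 153, 749]) cube([960, 238, 1374]); }


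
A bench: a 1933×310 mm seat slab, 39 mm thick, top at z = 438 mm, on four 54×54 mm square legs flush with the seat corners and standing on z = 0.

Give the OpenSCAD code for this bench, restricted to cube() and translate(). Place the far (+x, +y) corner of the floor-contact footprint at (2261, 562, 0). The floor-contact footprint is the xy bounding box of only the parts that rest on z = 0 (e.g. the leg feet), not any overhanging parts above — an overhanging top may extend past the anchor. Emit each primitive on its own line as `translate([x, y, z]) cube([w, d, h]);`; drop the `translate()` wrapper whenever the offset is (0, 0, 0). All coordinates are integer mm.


translate([328, 252, 399]) cube([1933, 310, 39]);
translate([328, 252, 0]) cube([54, 54, 399]);
translate([328, 508, 0]) cube([54, 54, 399]);
translate([2207, 252, 0]) cube([54, 54, 399]);
translate([2207, 508, 0]) cube([54, 54, 399]);


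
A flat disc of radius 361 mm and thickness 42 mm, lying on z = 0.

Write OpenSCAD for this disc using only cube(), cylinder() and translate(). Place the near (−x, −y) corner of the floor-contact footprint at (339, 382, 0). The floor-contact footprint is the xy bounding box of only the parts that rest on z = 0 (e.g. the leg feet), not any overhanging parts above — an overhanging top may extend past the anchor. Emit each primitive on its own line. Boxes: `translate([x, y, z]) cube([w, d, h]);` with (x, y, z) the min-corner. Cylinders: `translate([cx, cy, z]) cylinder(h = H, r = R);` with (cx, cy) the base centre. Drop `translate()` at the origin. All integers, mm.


translate([700, 743, 0]) cylinder(h = 42, r = 361);


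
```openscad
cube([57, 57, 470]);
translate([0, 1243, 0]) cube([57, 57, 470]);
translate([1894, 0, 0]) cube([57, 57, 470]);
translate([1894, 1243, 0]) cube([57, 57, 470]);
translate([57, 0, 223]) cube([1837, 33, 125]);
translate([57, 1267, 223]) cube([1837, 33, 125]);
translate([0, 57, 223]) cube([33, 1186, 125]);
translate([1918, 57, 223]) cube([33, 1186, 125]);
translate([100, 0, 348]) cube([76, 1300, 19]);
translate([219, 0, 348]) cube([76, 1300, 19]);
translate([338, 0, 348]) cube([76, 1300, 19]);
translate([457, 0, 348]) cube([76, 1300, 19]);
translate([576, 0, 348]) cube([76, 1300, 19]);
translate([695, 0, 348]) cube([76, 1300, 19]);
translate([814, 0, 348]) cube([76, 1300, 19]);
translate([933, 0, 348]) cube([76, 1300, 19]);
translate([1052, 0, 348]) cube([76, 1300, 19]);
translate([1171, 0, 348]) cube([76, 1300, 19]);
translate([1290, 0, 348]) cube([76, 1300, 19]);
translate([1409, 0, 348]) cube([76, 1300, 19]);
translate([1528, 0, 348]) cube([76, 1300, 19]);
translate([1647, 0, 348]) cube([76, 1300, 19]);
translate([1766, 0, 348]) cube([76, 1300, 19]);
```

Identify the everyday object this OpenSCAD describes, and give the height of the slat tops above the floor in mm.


A bed frame. The slat-top height is 367 mm.

Four posts, four rails, and a row of slats — a bed frame. Slats sit on the rails at z = 223 + 125 = 348; with slat thickness 19, the top is 367 mm.


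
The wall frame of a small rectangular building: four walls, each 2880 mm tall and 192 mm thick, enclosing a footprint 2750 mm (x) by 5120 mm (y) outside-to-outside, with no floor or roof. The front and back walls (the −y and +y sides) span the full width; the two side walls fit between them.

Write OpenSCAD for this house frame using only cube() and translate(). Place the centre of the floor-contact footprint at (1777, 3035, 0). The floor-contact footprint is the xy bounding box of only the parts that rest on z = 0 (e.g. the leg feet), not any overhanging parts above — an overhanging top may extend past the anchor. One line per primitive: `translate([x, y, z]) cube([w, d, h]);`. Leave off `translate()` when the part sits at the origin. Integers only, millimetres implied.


translate([402, 475, 0]) cube([2750, 192, 2880]);
translate([402, 5403, 0]) cube([2750, 192, 2880]);
translate([402, 667, 0]) cube([192, 4736, 2880]);
translate([2960, 667, 0]) cube([192, 4736, 2880]);


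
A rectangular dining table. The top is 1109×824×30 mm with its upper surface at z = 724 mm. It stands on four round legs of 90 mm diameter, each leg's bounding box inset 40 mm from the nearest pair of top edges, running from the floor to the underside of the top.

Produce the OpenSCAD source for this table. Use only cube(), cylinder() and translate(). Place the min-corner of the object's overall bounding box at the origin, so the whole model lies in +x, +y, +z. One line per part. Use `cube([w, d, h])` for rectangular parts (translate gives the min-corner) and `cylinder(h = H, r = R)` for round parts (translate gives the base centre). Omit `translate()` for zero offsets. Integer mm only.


translate([0, 0, 694]) cube([1109, 824, 30]);
translate([85, 85, 0]) cylinder(h = 694, r = 45);
translate([1024, 85, 0]) cylinder(h = 694, r = 45);
translate([85, 739, 0]) cylinder(h = 694, r = 45);
translate([1024, 739, 0]) cylinder(h = 694, r = 45);


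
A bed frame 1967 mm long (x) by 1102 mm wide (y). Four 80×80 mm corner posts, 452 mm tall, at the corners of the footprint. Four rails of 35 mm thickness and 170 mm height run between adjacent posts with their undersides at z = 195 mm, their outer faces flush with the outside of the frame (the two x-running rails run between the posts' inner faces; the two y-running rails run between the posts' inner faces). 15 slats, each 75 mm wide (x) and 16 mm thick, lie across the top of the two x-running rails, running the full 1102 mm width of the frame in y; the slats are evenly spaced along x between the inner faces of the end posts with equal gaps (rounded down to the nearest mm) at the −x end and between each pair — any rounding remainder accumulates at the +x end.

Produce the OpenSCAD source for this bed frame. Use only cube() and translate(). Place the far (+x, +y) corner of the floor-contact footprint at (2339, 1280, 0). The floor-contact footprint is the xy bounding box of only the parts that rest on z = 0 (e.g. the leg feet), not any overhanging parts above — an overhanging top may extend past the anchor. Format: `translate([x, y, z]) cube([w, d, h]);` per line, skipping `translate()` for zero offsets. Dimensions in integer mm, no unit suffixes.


translate([372, 178, 0]) cube([80, 80, 452]);
translate([372, 1200, 0]) cube([80, 80, 452]);
translate([2259, 178, 0]) cube([80, 80, 452]);
translate([2259, 1200, 0]) cube([80, 80, 452]);
translate([452, 178, 195]) cube([1807, 35, 170]);
translate([452, 1245, 195]) cube([1807, 35, 170]);
translate([372, 258, 195]) cube([35, 942, 170]);
translate([2304, 258, 195]) cube([35, 942, 170]);
translate([494, 178, 365]) cube([75, 1102, 16]);
translate([611, 178, 365]) cube([75, 1102, 16]);
translate([728, 178, 365]) cube([75, 1102, 16]);
translate([845, 178, 365]) cube([75, 1102, 16]);
translate([962, 178, 365]) cube([75, 1102, 16]);
translate([1079, 178, 365]) cube([75, 1102, 16]);
translate([1196, 178, 365]) cube([75, 1102, 16]);
translate([1313, 178, 365]) cube([75, 1102, 16]);
translate([1430, 178, 365]) cube([75, 1102, 16]);
translate([1547, 178, 365]) cube([75, 1102, 16]);
translate([1664, 178, 365]) cube([75, 1102, 16]);
translate([1781, 178, 365]) cube([75, 1102, 16]);
translate([1898, 178, 365]) cube([75, 1102, 16]);
translate([2015, 178, 365]) cube([75, 1102, 16]);
translate([2132, 178, 365]) cube([75, 1102, 16]);


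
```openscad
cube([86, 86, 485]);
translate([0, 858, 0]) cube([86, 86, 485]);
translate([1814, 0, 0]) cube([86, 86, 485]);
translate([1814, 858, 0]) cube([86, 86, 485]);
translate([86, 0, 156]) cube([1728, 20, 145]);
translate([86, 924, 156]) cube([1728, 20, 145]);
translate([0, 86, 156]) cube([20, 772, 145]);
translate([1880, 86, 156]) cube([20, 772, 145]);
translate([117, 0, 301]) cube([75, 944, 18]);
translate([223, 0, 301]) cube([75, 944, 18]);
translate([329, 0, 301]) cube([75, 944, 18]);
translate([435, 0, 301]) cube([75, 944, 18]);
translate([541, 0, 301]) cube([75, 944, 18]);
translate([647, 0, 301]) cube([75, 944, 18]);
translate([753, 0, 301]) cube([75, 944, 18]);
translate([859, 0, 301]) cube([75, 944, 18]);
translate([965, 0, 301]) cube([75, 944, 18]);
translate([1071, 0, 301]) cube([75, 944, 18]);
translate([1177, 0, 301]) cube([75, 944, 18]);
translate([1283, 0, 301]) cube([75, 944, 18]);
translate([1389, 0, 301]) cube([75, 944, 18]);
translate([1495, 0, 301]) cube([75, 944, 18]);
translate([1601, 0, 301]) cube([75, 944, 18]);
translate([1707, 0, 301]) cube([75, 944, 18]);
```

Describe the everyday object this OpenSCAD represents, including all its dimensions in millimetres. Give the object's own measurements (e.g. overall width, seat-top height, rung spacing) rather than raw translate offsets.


A bed frame 1900 mm long (x) by 944 mm wide (y). Four 86×86 mm corner posts, 485 mm tall, at the corners of the footprint. Four rails of 20 mm thickness and 145 mm height run between adjacent posts with their undersides at z = 156 mm, their outer faces flush with the outside of the frame (the two x-running rails run between the posts' inner faces; the two y-running rails run between the posts' inner faces). 16 slats, each 75 mm wide (x) and 18 mm thick, lie across the top of the two x-running rails, running the full 944 mm width of the frame in y; along x they sit between the end posts with a 31 mm gap after the −x posts and between neighbouring slats, leaving 32 mm before the +x posts.
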